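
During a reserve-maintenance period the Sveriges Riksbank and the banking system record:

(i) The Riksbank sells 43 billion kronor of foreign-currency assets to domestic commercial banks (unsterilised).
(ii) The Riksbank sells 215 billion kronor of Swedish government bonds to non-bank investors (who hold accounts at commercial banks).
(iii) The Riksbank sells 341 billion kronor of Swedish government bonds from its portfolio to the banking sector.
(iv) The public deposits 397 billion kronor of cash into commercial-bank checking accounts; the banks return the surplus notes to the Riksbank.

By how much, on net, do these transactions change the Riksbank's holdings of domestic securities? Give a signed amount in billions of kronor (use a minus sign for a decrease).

-556 billion

Riksbank balance sheet:
  Assets:      Securities −556B, Foreign assets −43B
  Liabilities: Bank reserves −202B, Currency in circulation −397B
So the change in the Riksbank's holdings of domestic securities is -556 billion.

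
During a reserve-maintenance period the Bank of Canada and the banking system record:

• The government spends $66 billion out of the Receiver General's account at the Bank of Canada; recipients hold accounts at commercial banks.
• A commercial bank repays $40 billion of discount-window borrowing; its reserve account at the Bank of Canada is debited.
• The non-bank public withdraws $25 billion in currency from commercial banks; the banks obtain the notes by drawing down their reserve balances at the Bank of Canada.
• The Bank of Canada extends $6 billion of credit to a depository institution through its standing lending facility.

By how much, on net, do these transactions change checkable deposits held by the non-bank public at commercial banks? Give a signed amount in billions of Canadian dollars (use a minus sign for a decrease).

Government spending $66 billion: non-bank counterparties' bank balances rise → +$66B.
Discount-window repayment $40 billion: the counterparty is a bank, so public deposits are unchanged → 0.
Currency withdrawal $25 billion: non-bank counterparties' bank balances fall → −$25B.
Discount-window loan $6 billion: the counterparty is a bank, so public deposits are unchanged → 0.
Net: 66 + 0 − 25 + 0 = +$41 billion.

+$41 billion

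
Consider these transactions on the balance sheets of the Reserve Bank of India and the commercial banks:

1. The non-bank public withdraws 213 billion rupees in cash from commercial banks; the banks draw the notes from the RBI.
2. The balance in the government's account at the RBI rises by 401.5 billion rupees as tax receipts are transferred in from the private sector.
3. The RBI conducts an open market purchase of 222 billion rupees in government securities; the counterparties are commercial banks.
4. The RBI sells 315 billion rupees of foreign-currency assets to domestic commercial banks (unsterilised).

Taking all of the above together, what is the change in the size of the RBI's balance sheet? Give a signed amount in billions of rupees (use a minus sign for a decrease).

Currency withdrawal 213 billion rupees: only the composition of liabilities changes → 0.
Government account inflow 401.5 billion rupees: only the composition of liabilities changes → 0.
OMO purchase (from banks) 222 billion rupees: an RBI asset is acquired → +222B.
FX sale 315 billion rupees: an RBI asset is shed → −315B.
Net: 0 + 0 + 222 − 315 = -93 billion.

-93 billion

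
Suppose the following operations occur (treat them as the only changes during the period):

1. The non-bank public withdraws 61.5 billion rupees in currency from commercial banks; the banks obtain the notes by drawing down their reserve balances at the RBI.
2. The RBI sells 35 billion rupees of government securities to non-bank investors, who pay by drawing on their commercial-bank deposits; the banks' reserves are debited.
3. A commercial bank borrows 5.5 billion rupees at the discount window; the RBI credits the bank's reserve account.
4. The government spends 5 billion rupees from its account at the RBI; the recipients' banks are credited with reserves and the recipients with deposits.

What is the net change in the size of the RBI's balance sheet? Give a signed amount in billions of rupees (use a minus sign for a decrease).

-29.5 billion

RBI balance sheet:
  Assets:      Securities −35B, Loans to banks +5.5B
  Liabilities: Bank reserves −86B, Currency in circulation +61.5B, Government deposits −5B
Change in total RBI assets = -29.5 billion.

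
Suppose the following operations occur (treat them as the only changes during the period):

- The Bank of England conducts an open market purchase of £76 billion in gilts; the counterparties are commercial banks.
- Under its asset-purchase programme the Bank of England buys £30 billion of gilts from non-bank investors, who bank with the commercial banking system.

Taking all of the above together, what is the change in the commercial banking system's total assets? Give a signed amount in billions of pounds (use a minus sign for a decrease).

OMO purchase (from banks) £76 billion: just an asset swap on bank balance sheets → 0.
Asset purchase (from non-banks) £30 billion: bank balance sheets expand → +£30B.
Net: 0 + 30 = +£30 billion.

+£30 billion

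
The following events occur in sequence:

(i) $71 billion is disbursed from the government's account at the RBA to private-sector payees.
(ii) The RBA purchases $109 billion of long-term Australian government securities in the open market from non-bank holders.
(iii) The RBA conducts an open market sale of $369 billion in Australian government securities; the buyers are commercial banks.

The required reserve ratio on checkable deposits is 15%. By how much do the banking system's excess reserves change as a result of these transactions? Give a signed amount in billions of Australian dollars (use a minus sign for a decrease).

Government spending $71 billion: reserves +$71B, deposits +$71B.
Asset purchase (from non-banks) $109 billion: reserves +$109B, deposits +$109B.
OMO sale (to banks) $369 billion: reserves −$369B, deposits 0.
Totals: Δreserves = −$189B, Δdeposits = +$180B.
Δrequired reserves = 15% × +$180B = +$27B.
Δexcess reserves = Δreserves − Δrequired = −$189B − (+$27B) = -$216 billion.

-$216 billion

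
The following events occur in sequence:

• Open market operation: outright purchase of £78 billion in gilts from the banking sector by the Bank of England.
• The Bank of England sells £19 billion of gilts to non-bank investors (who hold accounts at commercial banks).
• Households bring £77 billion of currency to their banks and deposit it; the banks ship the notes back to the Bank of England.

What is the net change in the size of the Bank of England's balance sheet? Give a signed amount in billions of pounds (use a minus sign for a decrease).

+£59 billion

OMO purchase (from banks) £78 billion: a Bank of England asset is acquired → +£78B.
Asset sale (to non-banks) £19 billion: a Bank of England asset is shed → −£19B.
Currency deposit £77 billion: only the composition of liabilities changes → 0.
Net: 78 − 19 + 0 = +£59 billion.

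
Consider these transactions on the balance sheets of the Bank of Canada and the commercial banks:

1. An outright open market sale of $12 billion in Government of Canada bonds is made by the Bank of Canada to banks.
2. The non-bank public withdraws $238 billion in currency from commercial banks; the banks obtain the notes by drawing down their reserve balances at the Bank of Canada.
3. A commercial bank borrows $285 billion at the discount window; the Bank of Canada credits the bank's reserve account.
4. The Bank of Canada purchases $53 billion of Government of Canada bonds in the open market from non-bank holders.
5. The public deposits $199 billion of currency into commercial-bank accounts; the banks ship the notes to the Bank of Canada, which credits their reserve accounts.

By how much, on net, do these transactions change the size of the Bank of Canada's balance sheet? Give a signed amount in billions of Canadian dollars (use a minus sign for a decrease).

OMO sale (to banks) $12 billion: a Bank of Canada asset is shed → −$12B.
Currency withdrawal $238 billion: only the composition of liabilities changes → 0.
Discount-window loan $285 billion: a Bank of Canada asset is acquired → +$285B.
Asset purchase (from non-banks) $53 billion: a Bank of Canada asset is acquired → +$53B.
Currency deposit $199 billion: only the composition of liabilities changes → 0.
Net: −12 + 0 + 285 + 53 + 0 = +$326 billion.

+$326 billion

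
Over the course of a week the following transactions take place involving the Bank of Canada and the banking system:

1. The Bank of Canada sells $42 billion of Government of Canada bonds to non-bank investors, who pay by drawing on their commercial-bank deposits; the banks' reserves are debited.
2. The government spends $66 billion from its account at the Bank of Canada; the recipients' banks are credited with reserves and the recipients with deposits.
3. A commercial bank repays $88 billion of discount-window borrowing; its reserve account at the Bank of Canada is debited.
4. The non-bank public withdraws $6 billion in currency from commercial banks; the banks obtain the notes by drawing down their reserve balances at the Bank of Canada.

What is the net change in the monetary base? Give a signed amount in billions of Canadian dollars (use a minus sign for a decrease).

Bank of Canada balance sheet:
  Assets:      Securities −$42B, Loans to banks −$88B
  Liabilities: Bank reserves −$70B, Currency in circulation +$6B, Government deposits −$66B
Monetary base = currency + reserves: +$6B + (−$70B) = -$64 billion.

-$64 billion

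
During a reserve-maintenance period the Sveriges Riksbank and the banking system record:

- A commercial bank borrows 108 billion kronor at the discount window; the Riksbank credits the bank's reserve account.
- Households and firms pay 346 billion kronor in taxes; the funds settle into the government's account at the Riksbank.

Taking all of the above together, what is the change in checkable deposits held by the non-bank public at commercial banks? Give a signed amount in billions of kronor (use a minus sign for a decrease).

Riksbank balance sheet:
  Assets:      Loans to banks +108B
  Liabilities: Bank reserves −238B, Government deposits +346B
Commercial banking system:
  Assets:      Reserves at CB −238B
  Liabilities: Checkable deposits −346B, Borrowings from CB +108B
So the change in checkable deposits held by the non-bank public at commercial banks is -346 billion.

-346 billion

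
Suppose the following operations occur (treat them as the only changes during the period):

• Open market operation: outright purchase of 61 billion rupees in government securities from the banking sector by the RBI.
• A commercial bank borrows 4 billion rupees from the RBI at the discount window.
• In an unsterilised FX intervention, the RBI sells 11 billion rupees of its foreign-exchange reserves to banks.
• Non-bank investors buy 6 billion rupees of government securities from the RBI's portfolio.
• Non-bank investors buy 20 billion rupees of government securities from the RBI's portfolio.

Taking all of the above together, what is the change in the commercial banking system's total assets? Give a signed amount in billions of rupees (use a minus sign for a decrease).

-22 billion

OMO purchase (from banks) 61 billion rupees: just an asset swap on bank balance sheets → 0.
Discount-window loan 4 billion rupees: bank balance sheets expand → +4B.
FX sale 11 billion rupees: just an asset swap on bank balance sheets → 0.
Asset sale (to non-banks) 6 billion rupees: bank balance sheets shrink → −6B.
Asset sale (to non-banks) 20 billion rupees: bank balance sheets shrink → −20B.
Net: 0 + 4 + 0 − 6 − 20 = -22 billion.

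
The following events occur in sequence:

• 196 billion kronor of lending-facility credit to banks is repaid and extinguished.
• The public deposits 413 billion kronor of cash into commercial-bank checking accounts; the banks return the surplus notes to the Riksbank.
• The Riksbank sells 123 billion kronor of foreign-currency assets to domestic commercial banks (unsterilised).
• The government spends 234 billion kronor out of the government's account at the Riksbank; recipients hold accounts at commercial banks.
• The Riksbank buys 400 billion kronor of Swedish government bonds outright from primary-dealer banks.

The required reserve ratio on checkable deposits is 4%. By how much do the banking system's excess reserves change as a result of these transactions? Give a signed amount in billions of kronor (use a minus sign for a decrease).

Discount-window repayment 196 billion kronor: reserves −196B, deposits 0.
Currency deposit 413 billion kronor: reserves +413B, deposits +413B.
FX sale 123 billion kronor: reserves −123B, deposits 0.
Government spending 234 billion kronor: reserves +234B, deposits +234B.
OMO purchase (from banks) 400 billion kronor: reserves +400B, deposits 0.
Totals: Δreserves = +728B, Δdeposits = +647B.
Δrequired reserves = 4% × +647B = +25.88B.
Δexcess reserves = Δreserves − Δrequired = +728B − (+25.88B) = +702.12 billion.

+702.12 billion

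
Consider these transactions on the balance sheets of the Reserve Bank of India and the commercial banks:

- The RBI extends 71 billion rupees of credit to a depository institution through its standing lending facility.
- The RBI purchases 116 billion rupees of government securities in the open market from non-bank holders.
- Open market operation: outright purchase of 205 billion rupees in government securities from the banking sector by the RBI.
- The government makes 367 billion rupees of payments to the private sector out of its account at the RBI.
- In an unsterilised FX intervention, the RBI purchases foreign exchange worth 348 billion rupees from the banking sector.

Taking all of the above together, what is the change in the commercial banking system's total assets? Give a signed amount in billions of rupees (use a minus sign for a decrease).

Discount-window loan 71 billion rupees: bank balance sheets expand → +71B.
Asset purchase (from non-banks) 116 billion rupees: bank balance sheets expand → +116B.
OMO purchase (from banks) 205 billion rupees: just an asset swap on bank balance sheets → 0.
Government spending 367 billion rupees: bank balance sheets expand → +367B.
FX purchase 348 billion rupees: just an asset swap on bank balance sheets → 0.
Net: 71 + 116 + 0 + 367 + 0 = +554 billion.

+554 billion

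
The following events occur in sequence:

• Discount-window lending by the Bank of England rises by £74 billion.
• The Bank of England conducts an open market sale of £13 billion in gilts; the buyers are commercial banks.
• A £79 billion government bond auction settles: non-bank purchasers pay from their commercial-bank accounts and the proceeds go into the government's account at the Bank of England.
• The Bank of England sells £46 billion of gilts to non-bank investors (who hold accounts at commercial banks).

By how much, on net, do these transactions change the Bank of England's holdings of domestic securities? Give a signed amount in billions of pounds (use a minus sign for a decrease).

-£59 billion

Discount-window loan £74 billion: the Bank of England's securities portfolio is untouched → 0.
OMO sale (to banks) £13 billion: securities removed from the Bank of England's portfolio → −£13B.
Government account inflow £79 billion: the Bank of England's securities portfolio is untouched → 0.
Asset sale (to non-banks) £46 billion: securities removed from the Bank of England's portfolio → −£46B.
Net: 0 − 13 + 0 − 46 = -£59 billion.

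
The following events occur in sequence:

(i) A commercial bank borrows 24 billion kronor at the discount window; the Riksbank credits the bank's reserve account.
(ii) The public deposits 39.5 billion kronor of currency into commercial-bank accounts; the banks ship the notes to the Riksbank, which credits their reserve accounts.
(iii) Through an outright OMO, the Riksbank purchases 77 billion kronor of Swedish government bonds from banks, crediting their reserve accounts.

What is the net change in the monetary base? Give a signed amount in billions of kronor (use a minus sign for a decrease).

+101 billion

Discount-window loan 24 billion kronor: Riksbank balance sheet expands → +24B.
Currency deposit 39.5 billion kronor: just a shift between currency and reserves — both are base money → 0.
OMO purchase (from banks) 77 billion kronor: Riksbank balance sheet expands → +77B.
Net: 24 + 0 + 77 = +101 billion.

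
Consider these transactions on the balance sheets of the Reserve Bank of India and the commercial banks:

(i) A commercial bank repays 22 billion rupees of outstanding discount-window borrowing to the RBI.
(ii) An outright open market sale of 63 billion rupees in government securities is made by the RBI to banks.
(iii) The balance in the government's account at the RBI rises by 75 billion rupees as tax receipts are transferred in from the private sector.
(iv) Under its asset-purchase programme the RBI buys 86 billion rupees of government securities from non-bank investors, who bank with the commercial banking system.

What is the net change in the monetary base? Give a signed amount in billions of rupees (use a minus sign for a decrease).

-74 billion

RBI balance sheet:
  Assets:      Securities +23B, Loans to banks −22B
  Liabilities: Bank reserves −74B, Government deposits +75B
Monetary base = currency + reserves: 0 + (−74B) = -74 billion.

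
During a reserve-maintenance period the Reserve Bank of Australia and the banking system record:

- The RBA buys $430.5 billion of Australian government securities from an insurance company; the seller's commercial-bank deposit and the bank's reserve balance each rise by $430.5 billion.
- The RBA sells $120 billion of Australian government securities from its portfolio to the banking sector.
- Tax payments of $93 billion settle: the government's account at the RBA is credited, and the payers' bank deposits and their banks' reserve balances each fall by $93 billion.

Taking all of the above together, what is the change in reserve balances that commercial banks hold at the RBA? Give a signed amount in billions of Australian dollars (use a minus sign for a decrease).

+$217.5 billion

RBA balance sheet:
  Assets:      Securities +$310.5B
  Liabilities: Bank reserves +$217.5B, Government deposits +$93B
So the change in reserve balances that commercial banks hold at the RBA is +$217.5 billion.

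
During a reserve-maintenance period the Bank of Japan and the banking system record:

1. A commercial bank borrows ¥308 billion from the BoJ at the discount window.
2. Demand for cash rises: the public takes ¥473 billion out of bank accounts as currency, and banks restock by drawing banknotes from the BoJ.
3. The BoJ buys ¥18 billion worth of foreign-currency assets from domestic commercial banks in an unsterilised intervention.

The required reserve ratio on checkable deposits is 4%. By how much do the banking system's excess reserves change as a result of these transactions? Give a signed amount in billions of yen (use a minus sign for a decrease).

Discount-window loan ¥308 billion: reserves +¥308B, deposits 0.
Currency withdrawal ¥473 billion: reserves −¥473B, deposits −¥473B.
FX purchase ¥18 billion: reserves +¥18B, deposits 0.
Totals: Δreserves = −¥147B, Δdeposits = −¥473B.
Δrequired reserves = 4% × −¥473B = −¥18.92B.
Δexcess reserves = Δreserves − Δrequired = −¥147B − (−¥18.92B) = -¥128.08 billion.

-¥128.08 billion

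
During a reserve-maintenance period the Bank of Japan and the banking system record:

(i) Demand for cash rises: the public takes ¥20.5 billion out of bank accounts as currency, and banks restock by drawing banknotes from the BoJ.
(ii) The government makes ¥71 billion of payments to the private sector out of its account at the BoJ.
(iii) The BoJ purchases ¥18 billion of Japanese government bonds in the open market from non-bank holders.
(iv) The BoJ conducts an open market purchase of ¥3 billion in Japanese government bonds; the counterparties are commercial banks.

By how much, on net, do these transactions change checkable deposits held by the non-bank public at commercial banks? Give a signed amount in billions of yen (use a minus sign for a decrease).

+¥68.5 billion

Currency withdrawal ¥20.5 billion: non-bank counterparties' bank balances fall → −¥20.5B.
Government spending ¥71 billion: non-bank counterparties' bank balances rise → +¥71B.
Asset purchase (from non-banks) ¥18 billion: non-bank counterparties' bank balances rise → +¥18B.
OMO purchase (from banks) ¥3 billion: the counterparty is a bank, so public deposits are unchanged → 0.
Net: −20.5 + 71 + 18 + 0 = +¥68.5 billion.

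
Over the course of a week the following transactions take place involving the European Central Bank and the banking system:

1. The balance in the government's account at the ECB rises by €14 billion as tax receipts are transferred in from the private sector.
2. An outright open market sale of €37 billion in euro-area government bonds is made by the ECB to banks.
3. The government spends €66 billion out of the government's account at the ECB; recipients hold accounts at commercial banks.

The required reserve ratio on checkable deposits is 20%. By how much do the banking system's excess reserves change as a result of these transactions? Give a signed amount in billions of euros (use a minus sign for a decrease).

+€4.6 billion

Government account inflow €14 billion: reserves −€14B, deposits −€14B.
OMO sale (to banks) €37 billion: reserves −€37B, deposits 0.
Government spending €66 billion: reserves +€66B, deposits +€66B.
Totals: Δreserves = +€15B, Δdeposits = +€52B.
Δrequired reserves = 20% × +€52B = +€10.4B.
Δexcess reserves = Δreserves − Δrequired = +€15B − (+€10.4B) = +€4.6 billion.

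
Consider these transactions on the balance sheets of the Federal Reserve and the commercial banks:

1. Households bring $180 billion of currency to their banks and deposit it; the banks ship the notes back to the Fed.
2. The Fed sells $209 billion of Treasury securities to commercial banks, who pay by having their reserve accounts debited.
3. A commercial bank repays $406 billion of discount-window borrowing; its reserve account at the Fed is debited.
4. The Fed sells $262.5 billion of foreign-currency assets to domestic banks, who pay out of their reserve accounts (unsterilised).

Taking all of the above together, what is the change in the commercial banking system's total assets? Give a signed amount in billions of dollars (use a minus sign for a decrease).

Currency deposit $180 billion: bank balance sheets expand → +$180B.
OMO sale (to banks) $209 billion: just an asset swap on bank balance sheets → 0.
Discount-window repayment $406 billion: bank balance sheets shrink → −$406B.
FX sale $262.5 billion: just an asset swap on bank balance sheets → 0.
Net: 180 + 0 − 406 + 0 = -$226 billion.

-$226 billion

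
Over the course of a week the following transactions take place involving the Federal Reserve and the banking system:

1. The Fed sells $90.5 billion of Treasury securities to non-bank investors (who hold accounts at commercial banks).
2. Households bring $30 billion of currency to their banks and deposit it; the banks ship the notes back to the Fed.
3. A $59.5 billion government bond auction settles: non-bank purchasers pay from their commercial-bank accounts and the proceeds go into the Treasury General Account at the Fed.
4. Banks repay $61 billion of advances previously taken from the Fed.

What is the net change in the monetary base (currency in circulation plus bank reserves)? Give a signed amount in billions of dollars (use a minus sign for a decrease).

Asset sale (to non-banks) $90.5 billion: Fed balance sheet contracts → −$90.5B.
Currency deposit $30 billion: just a shift between currency and reserves — both are base money → 0.
Government account inflow $59.5 billion: reserves shift to a non-base liability → −$59.5B.
Discount-window repayment $61 billion: Fed balance sheet contracts → −$61B.
Net: −90.5 + 0 − 59.5 − 61 = -$211 billion.

-$211 billion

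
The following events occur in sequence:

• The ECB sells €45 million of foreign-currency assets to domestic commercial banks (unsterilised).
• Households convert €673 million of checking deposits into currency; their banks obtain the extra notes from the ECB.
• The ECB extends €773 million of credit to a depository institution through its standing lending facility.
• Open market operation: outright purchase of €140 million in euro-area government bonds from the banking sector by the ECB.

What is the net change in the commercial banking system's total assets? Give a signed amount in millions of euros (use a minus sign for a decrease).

+€100 million

FX sale €45 million: just an asset swap on bank balance sheets → 0.
Currency withdrawal €673 million: bank balance sheets shrink → −€673M.
Discount-window loan €773 million: bank balance sheets expand → +€773M.
OMO purchase (from banks) €140 million: just an asset swap on bank balance sheets → 0.
Net: 0 − 673 + 773 + 0 = +€100 million.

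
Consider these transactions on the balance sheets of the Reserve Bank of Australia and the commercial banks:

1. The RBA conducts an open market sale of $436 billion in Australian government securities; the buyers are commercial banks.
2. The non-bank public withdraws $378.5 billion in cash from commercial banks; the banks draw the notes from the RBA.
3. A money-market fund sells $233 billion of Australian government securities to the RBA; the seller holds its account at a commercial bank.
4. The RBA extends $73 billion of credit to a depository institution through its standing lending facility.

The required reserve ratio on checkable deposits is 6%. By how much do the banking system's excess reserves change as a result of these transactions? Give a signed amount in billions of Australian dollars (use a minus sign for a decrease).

-$499.77 billion

OMO sale (to banks) $436 billion: reserves −$436B, deposits 0.
Currency withdrawal $378.5 billion: reserves −$378.5B, deposits −$378.5B.
Asset purchase (from non-banks) $233 billion: reserves +$233B, deposits +$233B.
Discount-window loan $73 billion: reserves +$73B, deposits 0.
Totals: Δreserves = −$508.5B, Δdeposits = −$145.5B.
Δrequired reserves = 6% × −$145.5B = −$8.73B.
Δexcess reserves = Δreserves − Δrequired = −$508.5B − (−$8.73B) = -$499.77 billion.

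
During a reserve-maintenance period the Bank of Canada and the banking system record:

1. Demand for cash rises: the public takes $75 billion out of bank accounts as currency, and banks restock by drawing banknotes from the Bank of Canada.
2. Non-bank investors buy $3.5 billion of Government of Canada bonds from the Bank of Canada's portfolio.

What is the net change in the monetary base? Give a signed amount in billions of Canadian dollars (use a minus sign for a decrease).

Bank of Canada balance sheet:
  Assets:      Securities −$3.5B
  Liabilities: Bank reserves −$78.5B, Currency in circulation +$75B
Monetary base = currency + reserves: +$75B + (−$78.5B) = -$3.5 billion.

-$3.5 billion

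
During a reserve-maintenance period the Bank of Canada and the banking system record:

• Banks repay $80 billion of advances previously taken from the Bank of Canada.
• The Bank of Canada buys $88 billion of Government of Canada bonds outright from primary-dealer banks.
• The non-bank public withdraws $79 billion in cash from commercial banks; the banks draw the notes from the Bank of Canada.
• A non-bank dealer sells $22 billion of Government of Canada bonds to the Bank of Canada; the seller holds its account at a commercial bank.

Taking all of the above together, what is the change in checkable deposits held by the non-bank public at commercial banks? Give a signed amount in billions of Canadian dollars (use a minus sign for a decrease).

-$57 billion

Bank of Canada balance sheet:
  Assets:      Securities +$110B, Loans to banks −$80B
  Liabilities: Bank reserves −$49B, Currency in circulation +$79B
Commercial banking system:
  Assets:      Reserves at CB −$49B, Securities −$88B
  Liabilities: Checkable deposits −$57B, Borrowings from CB −$80B
So the change in checkable deposits held by the non-bank public at commercial banks is -$57 billion.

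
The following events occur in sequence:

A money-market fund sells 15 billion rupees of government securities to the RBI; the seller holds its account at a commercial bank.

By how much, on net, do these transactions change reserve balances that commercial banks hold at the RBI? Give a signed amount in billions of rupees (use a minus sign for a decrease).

Asset purchase (from non-banks) 15 billion rupees: the RBI pays by crediting reserve accounts → +15B.

+15 billion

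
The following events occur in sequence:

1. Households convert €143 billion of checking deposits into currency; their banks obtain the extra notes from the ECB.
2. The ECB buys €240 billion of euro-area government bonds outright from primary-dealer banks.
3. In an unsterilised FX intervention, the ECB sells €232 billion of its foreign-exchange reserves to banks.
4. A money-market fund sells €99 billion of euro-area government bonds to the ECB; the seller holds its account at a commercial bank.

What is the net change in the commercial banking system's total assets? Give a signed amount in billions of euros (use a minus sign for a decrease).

Currency withdrawal €143 billion: bank balance sheets shrink → −€143B.
OMO purchase (from banks) €240 billion: just an asset swap on bank balance sheets → 0.
FX sale €232 billion: just an asset swap on bank balance sheets → 0.
Asset purchase (from non-banks) €99 billion: bank balance sheets expand → +€99B.
Net: −143 + 0 + 0 + 99 = -€44 billion.

-€44 billion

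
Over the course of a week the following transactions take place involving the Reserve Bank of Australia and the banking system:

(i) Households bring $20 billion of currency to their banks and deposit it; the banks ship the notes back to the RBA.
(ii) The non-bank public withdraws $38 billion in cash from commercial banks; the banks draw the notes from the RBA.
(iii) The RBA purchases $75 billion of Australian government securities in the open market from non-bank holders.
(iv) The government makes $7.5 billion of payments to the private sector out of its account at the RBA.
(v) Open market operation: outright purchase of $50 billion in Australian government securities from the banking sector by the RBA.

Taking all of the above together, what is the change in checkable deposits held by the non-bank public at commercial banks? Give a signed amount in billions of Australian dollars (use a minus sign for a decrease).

Currency deposit $20 billion: non-bank counterparties' bank balances rise → +$20B.
Currency withdrawal $38 billion: non-bank counterparties' bank balances fall → −$38B.
Asset purchase (from non-banks) $75 billion: non-bank counterparties' bank balances rise → +$75B.
Government spending $7.5 billion: non-bank counterparties' bank balances rise → +$7.5B.
OMO purchase (from banks) $50 billion: the counterparty is a bank, so public deposits are unchanged → 0.
Net: 20 − 38 + 75 + 7.5 + 0 = +$64.5 billion.

+$64.5 billion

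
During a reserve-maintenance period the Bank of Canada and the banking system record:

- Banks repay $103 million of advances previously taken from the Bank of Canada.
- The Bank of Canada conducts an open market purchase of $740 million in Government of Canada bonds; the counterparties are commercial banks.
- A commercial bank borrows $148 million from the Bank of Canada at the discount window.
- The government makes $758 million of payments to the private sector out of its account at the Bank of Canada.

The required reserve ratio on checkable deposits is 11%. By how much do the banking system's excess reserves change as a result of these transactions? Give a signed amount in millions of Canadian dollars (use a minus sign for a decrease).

Discount-window repayment $103 million: reserves −$103M, deposits 0.
OMO purchase (from banks) $740 million: reserves +$740M, deposits 0.
Discount-window loan $148 million: reserves +$148M, deposits 0.
Government spending $758 million: reserves +$758M, deposits +$758M.
Totals: Δreserves = +$1543M, Δdeposits = +$758M.
Δrequired reserves = 11% × +$758M = +$83.38M.
Δexcess reserves = Δreserves − Δrequired = +$1543M − (+$83.38M) = +$1459.62 million.

+$1459.62 million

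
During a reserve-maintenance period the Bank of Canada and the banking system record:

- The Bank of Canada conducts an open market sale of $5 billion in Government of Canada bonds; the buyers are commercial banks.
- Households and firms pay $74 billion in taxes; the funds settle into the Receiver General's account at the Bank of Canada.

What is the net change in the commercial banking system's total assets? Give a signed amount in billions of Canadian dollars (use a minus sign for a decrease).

OMO sale (to banks) $5 billion: just an asset swap on bank balance sheets → 0.
Government account inflow $74 billion: bank balance sheets shrink → −$74B.
Net: 0 − 74 = -$74 billion.

-$74 billion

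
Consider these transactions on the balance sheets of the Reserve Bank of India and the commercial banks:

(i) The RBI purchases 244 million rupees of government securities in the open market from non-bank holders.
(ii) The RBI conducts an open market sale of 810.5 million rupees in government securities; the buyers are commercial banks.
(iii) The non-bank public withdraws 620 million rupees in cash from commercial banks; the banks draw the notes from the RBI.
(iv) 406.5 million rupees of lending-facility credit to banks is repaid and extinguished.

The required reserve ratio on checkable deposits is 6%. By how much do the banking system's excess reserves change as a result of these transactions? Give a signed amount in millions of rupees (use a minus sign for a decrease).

Asset purchase (from non-banks) 244 million rupees: reserves +244M, deposits +244M.
OMO sale (to banks) 810.5 million rupees: reserves −810.5M, deposits 0.
Currency withdrawal 620 million rupees: reserves −620M, deposits −620M.
Discount-window repayment 406.5 million rupees: reserves −406.5M, deposits 0.
Totals: Δreserves = −1593M, Δdeposits = −376M.
Δrequired reserves = 6% × −376M = −22.56M.
Δexcess reserves = Δreserves − Δrequired = −1593M − (−22.56M) = -1570.44 million.

-1570.44 million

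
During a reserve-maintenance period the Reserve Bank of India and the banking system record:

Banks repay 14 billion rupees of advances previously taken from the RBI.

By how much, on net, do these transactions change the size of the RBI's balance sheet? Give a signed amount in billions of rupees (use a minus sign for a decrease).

-14 billion

RBI balance sheet:
  Assets:      Loans to banks −14B
  Liabilities: Bank reserves −14B
Commercial banking system:
  Assets:      Reserves at CB −14B
  Liabilities: Borrowings from CB −14B
Change in total RBI assets = -14 billion.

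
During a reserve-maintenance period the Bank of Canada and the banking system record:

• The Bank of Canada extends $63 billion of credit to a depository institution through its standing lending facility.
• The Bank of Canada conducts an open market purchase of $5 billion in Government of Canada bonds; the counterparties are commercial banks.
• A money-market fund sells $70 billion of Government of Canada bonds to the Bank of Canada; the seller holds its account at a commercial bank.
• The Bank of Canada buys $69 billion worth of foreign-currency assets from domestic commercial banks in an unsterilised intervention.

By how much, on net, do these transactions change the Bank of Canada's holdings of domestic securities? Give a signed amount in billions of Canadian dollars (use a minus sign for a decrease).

Bank of Canada balance sheet:
  Assets:      Securities +$75B, Loans to banks +$63B, Foreign assets +$69B
  Liabilities: Bank reserves +$207B
So the change in the Bank of Canada's holdings of domestic securities is +$75 billion.

+$75 billion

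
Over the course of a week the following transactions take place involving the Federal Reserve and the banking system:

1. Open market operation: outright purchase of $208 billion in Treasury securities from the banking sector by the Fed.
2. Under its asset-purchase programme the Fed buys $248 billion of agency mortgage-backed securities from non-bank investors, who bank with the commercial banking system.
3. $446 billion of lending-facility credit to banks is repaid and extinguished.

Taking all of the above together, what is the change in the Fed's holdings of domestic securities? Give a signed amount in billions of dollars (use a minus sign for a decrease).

OMO purchase (from banks) $208 billion: securities added to the Fed's portfolio → +$208B.
Asset purchase (from non-banks) $248 billion: securities added to the Fed's portfolio → +$248B.
Discount-window repayment $446 billion: the Fed's securities portfolio is untouched → 0.
Net: 208 + 248 + 0 = +$456 billion.

+$456 billion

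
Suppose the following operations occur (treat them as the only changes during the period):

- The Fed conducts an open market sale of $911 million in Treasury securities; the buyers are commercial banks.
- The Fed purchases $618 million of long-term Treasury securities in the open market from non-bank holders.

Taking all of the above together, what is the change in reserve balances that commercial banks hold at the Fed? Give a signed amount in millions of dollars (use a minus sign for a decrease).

OMO sale (to banks) $911 million: the buying banks pay out of their reserve balances → −$911M.
Asset purchase (from non-banks) $618 million: the Fed pays by crediting reserve accounts → +$618M.
Net: −911 + 618 = -$293 million.

-$293 million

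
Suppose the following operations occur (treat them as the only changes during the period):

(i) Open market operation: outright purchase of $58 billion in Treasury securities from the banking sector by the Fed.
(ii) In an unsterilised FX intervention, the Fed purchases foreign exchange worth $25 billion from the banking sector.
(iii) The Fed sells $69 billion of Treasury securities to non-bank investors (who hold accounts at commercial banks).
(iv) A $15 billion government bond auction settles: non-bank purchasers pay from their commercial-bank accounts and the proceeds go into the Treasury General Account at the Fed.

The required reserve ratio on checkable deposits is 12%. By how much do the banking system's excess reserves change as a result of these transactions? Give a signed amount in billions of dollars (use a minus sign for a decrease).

+$9.08 billion

OMO purchase (from banks) $58 billion: reserves +$58B, deposits 0.
FX purchase $25 billion: reserves +$25B, deposits 0.
Asset sale (to non-banks) $69 billion: reserves −$69B, deposits −$69B.
Government account inflow $15 billion: reserves −$15B, deposits −$15B.
Totals: Δreserves = −$1B, Δdeposits = −$84B.
Δrequired reserves = 12% × −$84B = −$10.08B.
Δexcess reserves = Δreserves − Δrequired = −$1B − (−$10.08B) = +$9.08 billion.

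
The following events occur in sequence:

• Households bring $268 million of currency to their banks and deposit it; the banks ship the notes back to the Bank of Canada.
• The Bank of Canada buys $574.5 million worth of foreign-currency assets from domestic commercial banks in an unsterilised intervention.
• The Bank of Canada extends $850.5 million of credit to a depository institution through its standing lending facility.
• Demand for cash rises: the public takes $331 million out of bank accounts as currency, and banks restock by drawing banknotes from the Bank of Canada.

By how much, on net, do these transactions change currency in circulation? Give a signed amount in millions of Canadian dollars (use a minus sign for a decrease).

Currency deposit $268 million: notes return to the central bank → −$268M.
FX purchase $574.5 million: no currency enters or leaves circulation → 0.
Discount-window loan $850.5 million: no currency enters or leaves circulation → 0.
Currency withdrawal $331 million: notes leave the central bank → +$331M.
Net: −268 + 0 + 0 + 331 = +$63 million.

+$63 million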